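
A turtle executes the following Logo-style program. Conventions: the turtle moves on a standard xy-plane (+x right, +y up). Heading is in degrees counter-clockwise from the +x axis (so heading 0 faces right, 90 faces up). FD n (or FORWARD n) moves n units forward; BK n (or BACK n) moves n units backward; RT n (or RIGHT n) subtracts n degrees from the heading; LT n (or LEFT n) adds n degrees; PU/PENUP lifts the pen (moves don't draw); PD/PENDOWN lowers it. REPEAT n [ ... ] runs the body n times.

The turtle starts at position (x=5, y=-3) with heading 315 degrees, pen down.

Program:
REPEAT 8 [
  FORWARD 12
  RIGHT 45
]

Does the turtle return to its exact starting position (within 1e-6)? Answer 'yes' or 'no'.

Answer: yes

Derivation:
Executing turtle program step by step:
Start: pos=(5,-3), heading=315, pen down
REPEAT 8 [
  -- iteration 1/8 --
  FD 12: (5,-3) -> (13.485,-11.485) [heading=315, draw]
  RT 45: heading 315 -> 270
  -- iteration 2/8 --
  FD 12: (13.485,-11.485) -> (13.485,-23.485) [heading=270, draw]
  RT 45: heading 270 -> 225
  -- iteration 3/8 --
  FD 12: (13.485,-23.485) -> (5,-31.971) [heading=225, draw]
  RT 45: heading 225 -> 180
  -- iteration 4/8 --
  FD 12: (5,-31.971) -> (-7,-31.971) [heading=180, draw]
  RT 45: heading 180 -> 135
  -- iteration 5/8 --
  FD 12: (-7,-31.971) -> (-15.485,-23.485) [heading=135, draw]
  RT 45: heading 135 -> 90
  -- iteration 6/8 --
  FD 12: (-15.485,-23.485) -> (-15.485,-11.485) [heading=90, draw]
  RT 45: heading 90 -> 45
  -- iteration 7/8 --
  FD 12: (-15.485,-11.485) -> (-7,-3) [heading=45, draw]
  RT 45: heading 45 -> 0
  -- iteration 8/8 --
  FD 12: (-7,-3) -> (5,-3) [heading=0, draw]
  RT 45: heading 0 -> 315
]
Final: pos=(5,-3), heading=315, 8 segment(s) drawn

Start position: (5, -3)
Final position: (5, -3)
Distance = 0; < 1e-6 -> CLOSED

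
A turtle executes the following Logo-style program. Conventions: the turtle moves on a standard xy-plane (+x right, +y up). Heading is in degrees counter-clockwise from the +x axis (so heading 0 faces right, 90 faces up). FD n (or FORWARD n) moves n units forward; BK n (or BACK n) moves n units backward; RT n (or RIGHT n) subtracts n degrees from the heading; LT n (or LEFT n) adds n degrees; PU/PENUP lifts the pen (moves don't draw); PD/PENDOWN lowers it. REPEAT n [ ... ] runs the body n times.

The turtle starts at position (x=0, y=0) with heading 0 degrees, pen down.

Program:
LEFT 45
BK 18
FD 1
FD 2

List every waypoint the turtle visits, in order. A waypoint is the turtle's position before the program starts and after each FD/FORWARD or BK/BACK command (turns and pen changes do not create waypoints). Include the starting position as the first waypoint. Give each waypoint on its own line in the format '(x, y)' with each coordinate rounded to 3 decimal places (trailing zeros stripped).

Executing turtle program step by step:
Start: pos=(0,0), heading=0, pen down
LT 45: heading 0 -> 45
BK 18: (0,0) -> (-12.728,-12.728) [heading=45, draw]
FD 1: (-12.728,-12.728) -> (-12.021,-12.021) [heading=45, draw]
FD 2: (-12.021,-12.021) -> (-10.607,-10.607) [heading=45, draw]
Final: pos=(-10.607,-10.607), heading=45, 3 segment(s) drawn
Waypoints (4 total):
(0, 0)
(-12.728, -12.728)
(-12.021, -12.021)
(-10.607, -10.607)

Answer: (0, 0)
(-12.728, -12.728)
(-12.021, -12.021)
(-10.607, -10.607)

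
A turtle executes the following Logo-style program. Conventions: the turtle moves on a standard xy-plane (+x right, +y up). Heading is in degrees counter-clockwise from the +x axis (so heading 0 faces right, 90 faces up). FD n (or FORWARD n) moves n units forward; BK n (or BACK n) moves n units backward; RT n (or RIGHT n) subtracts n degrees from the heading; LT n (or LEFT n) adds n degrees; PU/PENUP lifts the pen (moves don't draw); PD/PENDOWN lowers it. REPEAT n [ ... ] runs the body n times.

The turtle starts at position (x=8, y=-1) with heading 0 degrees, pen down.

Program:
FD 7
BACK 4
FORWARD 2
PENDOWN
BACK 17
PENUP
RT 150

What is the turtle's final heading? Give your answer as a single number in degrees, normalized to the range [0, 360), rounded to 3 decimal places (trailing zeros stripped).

Executing turtle program step by step:
Start: pos=(8,-1), heading=0, pen down
FD 7: (8,-1) -> (15,-1) [heading=0, draw]
BK 4: (15,-1) -> (11,-1) [heading=0, draw]
FD 2: (11,-1) -> (13,-1) [heading=0, draw]
PD: pen down
BK 17: (13,-1) -> (-4,-1) [heading=0, draw]
PU: pen up
RT 150: heading 0 -> 210
Final: pos=(-4,-1), heading=210, 4 segment(s) drawn

Answer: 210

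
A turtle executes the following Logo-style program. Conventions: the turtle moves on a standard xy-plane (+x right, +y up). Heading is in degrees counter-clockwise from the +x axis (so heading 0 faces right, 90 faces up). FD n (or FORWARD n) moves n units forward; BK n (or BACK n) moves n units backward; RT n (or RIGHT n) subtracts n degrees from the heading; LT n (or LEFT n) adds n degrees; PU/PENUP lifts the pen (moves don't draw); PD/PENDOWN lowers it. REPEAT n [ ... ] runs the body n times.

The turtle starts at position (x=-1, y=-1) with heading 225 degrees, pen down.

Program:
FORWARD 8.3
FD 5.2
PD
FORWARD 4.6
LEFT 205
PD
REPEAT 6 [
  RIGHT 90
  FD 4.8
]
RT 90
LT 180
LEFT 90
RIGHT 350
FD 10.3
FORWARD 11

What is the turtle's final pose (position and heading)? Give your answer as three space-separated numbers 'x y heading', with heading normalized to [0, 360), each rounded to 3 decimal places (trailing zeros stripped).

Executing turtle program step by step:
Start: pos=(-1,-1), heading=225, pen down
FD 8.3: (-1,-1) -> (-6.869,-6.869) [heading=225, draw]
FD 5.2: (-6.869,-6.869) -> (-10.546,-10.546) [heading=225, draw]
PD: pen down
FD 4.6: (-10.546,-10.546) -> (-13.799,-13.799) [heading=225, draw]
LT 205: heading 225 -> 70
PD: pen down
REPEAT 6 [
  -- iteration 1/6 --
  RT 90: heading 70 -> 340
  FD 4.8: (-13.799,-13.799) -> (-9.288,-15.44) [heading=340, draw]
  -- iteration 2/6 --
  RT 90: heading 340 -> 250
  FD 4.8: (-9.288,-15.44) -> (-10.93,-19.951) [heading=250, draw]
  -- iteration 3/6 --
  RT 90: heading 250 -> 160
  FD 4.8: (-10.93,-19.951) -> (-15.44,-18.309) [heading=160, draw]
  -- iteration 4/6 --
  RT 90: heading 160 -> 70
  FD 4.8: (-15.44,-18.309) -> (-13.799,-13.799) [heading=70, draw]
  -- iteration 5/6 --
  RT 90: heading 70 -> 340
  FD 4.8: (-13.799,-13.799) -> (-9.288,-15.44) [heading=340, draw]
  -- iteration 6/6 --
  RT 90: heading 340 -> 250
  FD 4.8: (-9.288,-15.44) -> (-10.93,-19.951) [heading=250, draw]
]
RT 90: heading 250 -> 160
LT 180: heading 160 -> 340
LT 90: heading 340 -> 70
RT 350: heading 70 -> 80
FD 10.3: (-10.93,-19.951) -> (-9.141,-9.807) [heading=80, draw]
FD 11: (-9.141,-9.807) -> (-7.231,1.026) [heading=80, draw]
Final: pos=(-7.231,1.026), heading=80, 11 segment(s) drawn

Answer: -7.231 1.026 80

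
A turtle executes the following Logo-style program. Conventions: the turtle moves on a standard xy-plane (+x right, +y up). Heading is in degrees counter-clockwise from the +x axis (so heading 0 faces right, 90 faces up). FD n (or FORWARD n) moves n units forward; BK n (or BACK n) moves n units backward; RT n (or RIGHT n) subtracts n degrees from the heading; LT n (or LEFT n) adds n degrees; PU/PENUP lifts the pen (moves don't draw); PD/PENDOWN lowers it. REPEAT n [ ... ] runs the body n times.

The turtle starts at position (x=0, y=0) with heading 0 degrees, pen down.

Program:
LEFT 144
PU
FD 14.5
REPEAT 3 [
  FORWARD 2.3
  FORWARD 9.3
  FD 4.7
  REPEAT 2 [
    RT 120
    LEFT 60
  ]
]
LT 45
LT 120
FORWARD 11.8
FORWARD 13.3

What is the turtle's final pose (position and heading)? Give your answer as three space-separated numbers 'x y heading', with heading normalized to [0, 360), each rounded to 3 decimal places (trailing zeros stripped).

Answer: 4.065 -10.983 309

Derivation:
Executing turtle program step by step:
Start: pos=(0,0), heading=0, pen down
LT 144: heading 0 -> 144
PU: pen up
FD 14.5: (0,0) -> (-11.731,8.523) [heading=144, move]
REPEAT 3 [
  -- iteration 1/3 --
  FD 2.3: (-11.731,8.523) -> (-13.591,9.875) [heading=144, move]
  FD 9.3: (-13.591,9.875) -> (-21.115,15.341) [heading=144, move]
  FD 4.7: (-21.115,15.341) -> (-24.918,18.104) [heading=144, move]
  REPEAT 2 [
    -- iteration 1/2 --
    RT 120: heading 144 -> 24
    LT 60: heading 24 -> 84
    -- iteration 2/2 --
    RT 120: heading 84 -> 324
    LT 60: heading 324 -> 24
  ]
  -- iteration 2/3 --
  FD 2.3: (-24.918,18.104) -> (-22.817,19.039) [heading=24, move]
  FD 9.3: (-22.817,19.039) -> (-14.321,22.822) [heading=24, move]
  FD 4.7: (-14.321,22.822) -> (-10.027,24.734) [heading=24, move]
  REPEAT 2 [
    -- iteration 1/2 --
    RT 120: heading 24 -> 264
    LT 60: heading 264 -> 324
    -- iteration 2/2 --
    RT 120: heading 324 -> 204
    LT 60: heading 204 -> 264
  ]
  -- iteration 3/3 --
  FD 2.3: (-10.027,24.734) -> (-10.267,22.446) [heading=264, move]
  FD 9.3: (-10.267,22.446) -> (-11.239,13.197) [heading=264, move]
  FD 4.7: (-11.239,13.197) -> (-11.731,8.523) [heading=264, move]
  REPEAT 2 [
    -- iteration 1/2 --
    RT 120: heading 264 -> 144
    LT 60: heading 144 -> 204
    -- iteration 2/2 --
    RT 120: heading 204 -> 84
    LT 60: heading 84 -> 144
  ]
]
LT 45: heading 144 -> 189
LT 120: heading 189 -> 309
FD 11.8: (-11.731,8.523) -> (-4.305,-0.647) [heading=309, move]
FD 13.3: (-4.305,-0.647) -> (4.065,-10.983) [heading=309, move]
Final: pos=(4.065,-10.983), heading=309, 0 segment(s) drawn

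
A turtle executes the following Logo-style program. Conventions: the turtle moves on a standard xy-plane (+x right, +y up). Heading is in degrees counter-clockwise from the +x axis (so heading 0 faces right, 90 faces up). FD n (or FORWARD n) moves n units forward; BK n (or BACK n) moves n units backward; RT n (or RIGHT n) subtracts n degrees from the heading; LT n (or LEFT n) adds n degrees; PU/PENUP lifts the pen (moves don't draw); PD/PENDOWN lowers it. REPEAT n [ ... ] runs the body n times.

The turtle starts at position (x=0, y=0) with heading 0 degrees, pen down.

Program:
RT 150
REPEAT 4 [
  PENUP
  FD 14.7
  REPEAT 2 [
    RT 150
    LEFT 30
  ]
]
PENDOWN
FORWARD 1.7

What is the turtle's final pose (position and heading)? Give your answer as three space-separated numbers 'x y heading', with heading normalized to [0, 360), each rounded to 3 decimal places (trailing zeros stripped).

Executing turtle program step by step:
Start: pos=(0,0), heading=0, pen down
RT 150: heading 0 -> 210
REPEAT 4 [
  -- iteration 1/4 --
  PU: pen up
  FD 14.7: (0,0) -> (-12.731,-7.35) [heading=210, move]
  REPEAT 2 [
    -- iteration 1/2 --
    RT 150: heading 210 -> 60
    LT 30: heading 60 -> 90
    -- iteration 2/2 --
    RT 150: heading 90 -> 300
    LT 30: heading 300 -> 330
  ]
  -- iteration 2/4 --
  PU: pen up
  FD 14.7: (-12.731,-7.35) -> (0,-14.7) [heading=330, move]
  REPEAT 2 [
    -- iteration 1/2 --
    RT 150: heading 330 -> 180
    LT 30: heading 180 -> 210
    -- iteration 2/2 --
    RT 150: heading 210 -> 60
    LT 30: heading 60 -> 90
  ]
  -- iteration 3/4 --
  PU: pen up
  FD 14.7: (0,-14.7) -> (0,0) [heading=90, move]
  REPEAT 2 [
    -- iteration 1/2 --
    RT 150: heading 90 -> 300
    LT 30: heading 300 -> 330
    -- iteration 2/2 --
    RT 150: heading 330 -> 180
    LT 30: heading 180 -> 210
  ]
  -- iteration 4/4 --
  PU: pen up
  FD 14.7: (0,0) -> (-12.731,-7.35) [heading=210, move]
  REPEAT 2 [
    -- iteration 1/2 --
    RT 150: heading 210 -> 60
    LT 30: heading 60 -> 90
    -- iteration 2/2 --
    RT 150: heading 90 -> 300
    LT 30: heading 300 -> 330
  ]
]
PD: pen down
FD 1.7: (-12.731,-7.35) -> (-11.258,-8.2) [heading=330, draw]
Final: pos=(-11.258,-8.2), heading=330, 1 segment(s) drawn

Answer: -11.258 -8.2 330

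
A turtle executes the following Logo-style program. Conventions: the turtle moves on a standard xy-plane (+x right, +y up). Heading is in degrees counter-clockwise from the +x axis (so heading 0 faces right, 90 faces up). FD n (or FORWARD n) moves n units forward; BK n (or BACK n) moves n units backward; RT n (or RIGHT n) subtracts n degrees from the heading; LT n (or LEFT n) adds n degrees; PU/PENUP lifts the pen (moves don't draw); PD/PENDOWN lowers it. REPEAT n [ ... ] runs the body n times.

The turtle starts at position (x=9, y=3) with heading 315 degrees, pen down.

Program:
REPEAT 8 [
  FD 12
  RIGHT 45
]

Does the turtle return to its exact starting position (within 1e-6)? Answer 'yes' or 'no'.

Answer: yes

Derivation:
Executing turtle program step by step:
Start: pos=(9,3), heading=315, pen down
REPEAT 8 [
  -- iteration 1/8 --
  FD 12: (9,3) -> (17.485,-5.485) [heading=315, draw]
  RT 45: heading 315 -> 270
  -- iteration 2/8 --
  FD 12: (17.485,-5.485) -> (17.485,-17.485) [heading=270, draw]
  RT 45: heading 270 -> 225
  -- iteration 3/8 --
  FD 12: (17.485,-17.485) -> (9,-25.971) [heading=225, draw]
  RT 45: heading 225 -> 180
  -- iteration 4/8 --
  FD 12: (9,-25.971) -> (-3,-25.971) [heading=180, draw]
  RT 45: heading 180 -> 135
  -- iteration 5/8 --
  FD 12: (-3,-25.971) -> (-11.485,-17.485) [heading=135, draw]
  RT 45: heading 135 -> 90
  -- iteration 6/8 --
  FD 12: (-11.485,-17.485) -> (-11.485,-5.485) [heading=90, draw]
  RT 45: heading 90 -> 45
  -- iteration 7/8 --
  FD 12: (-11.485,-5.485) -> (-3,3) [heading=45, draw]
  RT 45: heading 45 -> 0
  -- iteration 8/8 --
  FD 12: (-3,3) -> (9,3) [heading=0, draw]
  RT 45: heading 0 -> 315
]
Final: pos=(9,3), heading=315, 8 segment(s) drawn

Start position: (9, 3)
Final position: (9, 3)
Distance = 0; < 1e-6 -> CLOSED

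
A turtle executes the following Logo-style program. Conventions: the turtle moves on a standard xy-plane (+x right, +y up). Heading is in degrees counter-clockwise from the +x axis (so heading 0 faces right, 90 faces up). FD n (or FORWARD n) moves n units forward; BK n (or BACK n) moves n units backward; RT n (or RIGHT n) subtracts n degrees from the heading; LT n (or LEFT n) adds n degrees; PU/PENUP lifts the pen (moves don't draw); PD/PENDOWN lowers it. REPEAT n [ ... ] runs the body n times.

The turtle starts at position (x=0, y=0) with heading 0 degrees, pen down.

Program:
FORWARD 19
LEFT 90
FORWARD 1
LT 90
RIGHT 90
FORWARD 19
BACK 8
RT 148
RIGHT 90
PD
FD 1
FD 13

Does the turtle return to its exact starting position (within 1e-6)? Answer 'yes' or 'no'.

Answer: no

Derivation:
Executing turtle program step by step:
Start: pos=(0,0), heading=0, pen down
FD 19: (0,0) -> (19,0) [heading=0, draw]
LT 90: heading 0 -> 90
FD 1: (19,0) -> (19,1) [heading=90, draw]
LT 90: heading 90 -> 180
RT 90: heading 180 -> 90
FD 19: (19,1) -> (19,20) [heading=90, draw]
BK 8: (19,20) -> (19,12) [heading=90, draw]
RT 148: heading 90 -> 302
RT 90: heading 302 -> 212
PD: pen down
FD 1: (19,12) -> (18.152,11.47) [heading=212, draw]
FD 13: (18.152,11.47) -> (7.127,4.581) [heading=212, draw]
Final: pos=(7.127,4.581), heading=212, 6 segment(s) drawn

Start position: (0, 0)
Final position: (7.127, 4.581)
Distance = 8.473; >= 1e-6 -> NOT closed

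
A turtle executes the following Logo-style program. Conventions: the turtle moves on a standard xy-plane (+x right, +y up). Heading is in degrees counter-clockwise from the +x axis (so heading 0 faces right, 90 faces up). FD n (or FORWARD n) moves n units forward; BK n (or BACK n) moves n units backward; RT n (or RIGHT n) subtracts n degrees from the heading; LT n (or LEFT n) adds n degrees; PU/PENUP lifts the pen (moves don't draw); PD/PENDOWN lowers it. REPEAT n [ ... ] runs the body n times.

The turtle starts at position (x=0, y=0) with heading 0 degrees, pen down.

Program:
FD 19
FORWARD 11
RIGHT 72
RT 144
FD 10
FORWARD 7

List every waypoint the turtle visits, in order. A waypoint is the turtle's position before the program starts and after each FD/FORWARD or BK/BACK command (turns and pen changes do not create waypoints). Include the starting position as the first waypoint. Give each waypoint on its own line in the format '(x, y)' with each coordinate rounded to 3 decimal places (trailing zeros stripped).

Answer: (0, 0)
(19, 0)
(30, 0)
(21.91, 5.878)
(16.247, 9.992)

Derivation:
Executing turtle program step by step:
Start: pos=(0,0), heading=0, pen down
FD 19: (0,0) -> (19,0) [heading=0, draw]
FD 11: (19,0) -> (30,0) [heading=0, draw]
RT 72: heading 0 -> 288
RT 144: heading 288 -> 144
FD 10: (30,0) -> (21.91,5.878) [heading=144, draw]
FD 7: (21.91,5.878) -> (16.247,9.992) [heading=144, draw]
Final: pos=(16.247,9.992), heading=144, 4 segment(s) drawn
Waypoints (5 total):
(0, 0)
(19, 0)
(30, 0)
(21.91, 5.878)
(16.247, 9.992)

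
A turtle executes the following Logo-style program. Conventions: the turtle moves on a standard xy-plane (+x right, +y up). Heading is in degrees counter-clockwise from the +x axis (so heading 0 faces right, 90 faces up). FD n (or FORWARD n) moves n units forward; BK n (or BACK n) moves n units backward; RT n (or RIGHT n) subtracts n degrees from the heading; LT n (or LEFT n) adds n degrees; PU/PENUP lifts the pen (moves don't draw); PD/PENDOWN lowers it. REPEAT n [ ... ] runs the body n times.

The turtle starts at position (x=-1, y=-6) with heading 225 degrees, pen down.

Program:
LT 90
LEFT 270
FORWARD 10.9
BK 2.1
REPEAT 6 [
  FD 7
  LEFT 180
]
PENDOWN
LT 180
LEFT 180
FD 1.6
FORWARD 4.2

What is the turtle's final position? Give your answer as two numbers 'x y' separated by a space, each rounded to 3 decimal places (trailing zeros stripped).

Executing turtle program step by step:
Start: pos=(-1,-6), heading=225, pen down
LT 90: heading 225 -> 315
LT 270: heading 315 -> 225
FD 10.9: (-1,-6) -> (-8.707,-13.707) [heading=225, draw]
BK 2.1: (-8.707,-13.707) -> (-7.223,-12.223) [heading=225, draw]
REPEAT 6 [
  -- iteration 1/6 --
  FD 7: (-7.223,-12.223) -> (-12.172,-17.172) [heading=225, draw]
  LT 180: heading 225 -> 45
  -- iteration 2/6 --
  FD 7: (-12.172,-17.172) -> (-7.223,-12.223) [heading=45, draw]
  LT 180: heading 45 -> 225
  -- iteration 3/6 --
  FD 7: (-7.223,-12.223) -> (-12.172,-17.172) [heading=225, draw]
  LT 180: heading 225 -> 45
  -- iteration 4/6 --
  FD 7: (-12.172,-17.172) -> (-7.223,-12.223) [heading=45, draw]
  LT 180: heading 45 -> 225
  -- iteration 5/6 --
  FD 7: (-7.223,-12.223) -> (-12.172,-17.172) [heading=225, draw]
  LT 180: heading 225 -> 45
  -- iteration 6/6 --
  FD 7: (-12.172,-17.172) -> (-7.223,-12.223) [heading=45, draw]
  LT 180: heading 45 -> 225
]
PD: pen down
LT 180: heading 225 -> 45
LT 180: heading 45 -> 225
FD 1.6: (-7.223,-12.223) -> (-8.354,-13.354) [heading=225, draw]
FD 4.2: (-8.354,-13.354) -> (-11.324,-16.324) [heading=225, draw]
Final: pos=(-11.324,-16.324), heading=225, 10 segment(s) drawn

Answer: -11.324 -16.324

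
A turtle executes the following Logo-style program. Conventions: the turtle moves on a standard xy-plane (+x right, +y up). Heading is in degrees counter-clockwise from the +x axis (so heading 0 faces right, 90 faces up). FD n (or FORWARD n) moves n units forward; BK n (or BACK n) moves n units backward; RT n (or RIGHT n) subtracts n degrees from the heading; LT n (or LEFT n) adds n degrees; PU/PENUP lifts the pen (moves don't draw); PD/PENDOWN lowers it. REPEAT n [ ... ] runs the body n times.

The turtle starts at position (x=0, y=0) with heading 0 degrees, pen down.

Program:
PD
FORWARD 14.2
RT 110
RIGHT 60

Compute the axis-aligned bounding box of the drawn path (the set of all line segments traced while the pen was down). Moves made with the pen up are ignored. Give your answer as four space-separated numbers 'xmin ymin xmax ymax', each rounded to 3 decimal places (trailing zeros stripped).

Executing turtle program step by step:
Start: pos=(0,0), heading=0, pen down
PD: pen down
FD 14.2: (0,0) -> (14.2,0) [heading=0, draw]
RT 110: heading 0 -> 250
RT 60: heading 250 -> 190
Final: pos=(14.2,0), heading=190, 1 segment(s) drawn

Segment endpoints: x in {0, 14.2}, y in {0}
xmin=0, ymin=0, xmax=14.2, ymax=0

Answer: 0 0 14.2 0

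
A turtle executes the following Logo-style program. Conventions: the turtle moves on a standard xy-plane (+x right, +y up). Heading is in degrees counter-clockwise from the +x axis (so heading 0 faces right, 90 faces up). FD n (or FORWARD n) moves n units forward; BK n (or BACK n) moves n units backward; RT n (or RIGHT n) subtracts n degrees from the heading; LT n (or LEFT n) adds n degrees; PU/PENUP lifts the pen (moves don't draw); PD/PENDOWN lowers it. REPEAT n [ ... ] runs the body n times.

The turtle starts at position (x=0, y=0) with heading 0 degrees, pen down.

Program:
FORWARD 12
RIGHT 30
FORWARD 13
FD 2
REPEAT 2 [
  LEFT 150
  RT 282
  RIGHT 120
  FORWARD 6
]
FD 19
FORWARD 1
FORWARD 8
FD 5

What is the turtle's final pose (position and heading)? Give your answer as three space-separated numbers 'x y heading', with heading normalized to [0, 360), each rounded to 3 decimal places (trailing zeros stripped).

Executing turtle program step by step:
Start: pos=(0,0), heading=0, pen down
FD 12: (0,0) -> (12,0) [heading=0, draw]
RT 30: heading 0 -> 330
FD 13: (12,0) -> (23.258,-6.5) [heading=330, draw]
FD 2: (23.258,-6.5) -> (24.99,-7.5) [heading=330, draw]
REPEAT 2 [
  -- iteration 1/2 --
  LT 150: heading 330 -> 120
  RT 282: heading 120 -> 198
  RT 120: heading 198 -> 78
  FD 6: (24.99,-7.5) -> (26.238,-1.631) [heading=78, draw]
  -- iteration 2/2 --
  LT 150: heading 78 -> 228
  RT 282: heading 228 -> 306
  RT 120: heading 306 -> 186
  FD 6: (26.238,-1.631) -> (20.271,-2.258) [heading=186, draw]
]
FD 19: (20.271,-2.258) -> (1.375,-4.244) [heading=186, draw]
FD 1: (1.375,-4.244) -> (0.38,-4.349) [heading=186, draw]
FD 8: (0.38,-4.349) -> (-7.576,-5.185) [heading=186, draw]
FD 5: (-7.576,-5.185) -> (-12.549,-5.708) [heading=186, draw]
Final: pos=(-12.549,-5.708), heading=186, 9 segment(s) drawn

Answer: -12.549 -5.708 186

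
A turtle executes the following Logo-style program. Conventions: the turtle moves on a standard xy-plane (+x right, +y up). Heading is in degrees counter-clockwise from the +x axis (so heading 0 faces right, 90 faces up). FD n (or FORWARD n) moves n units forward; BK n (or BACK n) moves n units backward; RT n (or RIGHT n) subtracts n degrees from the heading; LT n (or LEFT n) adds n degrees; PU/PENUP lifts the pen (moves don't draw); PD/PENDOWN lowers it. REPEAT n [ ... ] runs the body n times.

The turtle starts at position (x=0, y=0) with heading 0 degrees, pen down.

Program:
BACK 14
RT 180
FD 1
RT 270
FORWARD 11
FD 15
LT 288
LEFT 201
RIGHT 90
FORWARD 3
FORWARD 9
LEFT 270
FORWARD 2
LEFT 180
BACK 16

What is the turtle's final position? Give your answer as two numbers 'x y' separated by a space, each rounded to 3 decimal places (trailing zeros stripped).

Executing turtle program step by step:
Start: pos=(0,0), heading=0, pen down
BK 14: (0,0) -> (-14,0) [heading=0, draw]
RT 180: heading 0 -> 180
FD 1: (-14,0) -> (-15,0) [heading=180, draw]
RT 270: heading 180 -> 270
FD 11: (-15,0) -> (-15,-11) [heading=270, draw]
FD 15: (-15,-11) -> (-15,-26) [heading=270, draw]
LT 288: heading 270 -> 198
LT 201: heading 198 -> 39
RT 90: heading 39 -> 309
FD 3: (-15,-26) -> (-13.112,-28.331) [heading=309, draw]
FD 9: (-13.112,-28.331) -> (-7.448,-35.326) [heading=309, draw]
LT 270: heading 309 -> 219
FD 2: (-7.448,-35.326) -> (-9.002,-36.584) [heading=219, draw]
LT 180: heading 219 -> 39
BK 16: (-9.002,-36.584) -> (-21.437,-46.654) [heading=39, draw]
Final: pos=(-21.437,-46.654), heading=39, 8 segment(s) drawn

Answer: -21.437 -46.654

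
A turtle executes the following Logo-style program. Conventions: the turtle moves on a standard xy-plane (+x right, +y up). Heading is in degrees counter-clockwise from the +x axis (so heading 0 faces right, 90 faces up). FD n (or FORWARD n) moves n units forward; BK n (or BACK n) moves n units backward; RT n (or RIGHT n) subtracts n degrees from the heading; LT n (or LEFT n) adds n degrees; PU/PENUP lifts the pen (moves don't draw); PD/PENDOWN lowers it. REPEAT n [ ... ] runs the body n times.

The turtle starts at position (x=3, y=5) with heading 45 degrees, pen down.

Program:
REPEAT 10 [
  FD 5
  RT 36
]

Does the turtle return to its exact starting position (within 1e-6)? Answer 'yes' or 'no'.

Answer: yes

Derivation:
Executing turtle program step by step:
Start: pos=(3,5), heading=45, pen down
REPEAT 10 [
  -- iteration 1/10 --
  FD 5: (3,5) -> (6.536,8.536) [heading=45, draw]
  RT 36: heading 45 -> 9
  -- iteration 2/10 --
  FD 5: (6.536,8.536) -> (11.474,9.318) [heading=9, draw]
  RT 36: heading 9 -> 333
  -- iteration 3/10 --
  FD 5: (11.474,9.318) -> (15.929,7.048) [heading=333, draw]
  RT 36: heading 333 -> 297
  -- iteration 4/10 --
  FD 5: (15.929,7.048) -> (18.199,2.593) [heading=297, draw]
  RT 36: heading 297 -> 261
  -- iteration 5/10 --
  FD 5: (18.199,2.593) -> (17.417,-2.346) [heading=261, draw]
  RT 36: heading 261 -> 225
  -- iteration 6/10 --
  FD 5: (17.417,-2.346) -> (13.881,-5.881) [heading=225, draw]
  RT 36: heading 225 -> 189
  -- iteration 7/10 --
  FD 5: (13.881,-5.881) -> (8.943,-6.663) [heading=189, draw]
  RT 36: heading 189 -> 153
  -- iteration 8/10 --
  FD 5: (8.943,-6.663) -> (4.488,-4.393) [heading=153, draw]
  RT 36: heading 153 -> 117
  -- iteration 9/10 --
  FD 5: (4.488,-4.393) -> (2.218,0.062) [heading=117, draw]
  RT 36: heading 117 -> 81
  -- iteration 10/10 --
  FD 5: (2.218,0.062) -> (3,5) [heading=81, draw]
  RT 36: heading 81 -> 45
]
Final: pos=(3,5), heading=45, 10 segment(s) drawn

Start position: (3, 5)
Final position: (3, 5)
Distance = 0; < 1e-6 -> CLOSED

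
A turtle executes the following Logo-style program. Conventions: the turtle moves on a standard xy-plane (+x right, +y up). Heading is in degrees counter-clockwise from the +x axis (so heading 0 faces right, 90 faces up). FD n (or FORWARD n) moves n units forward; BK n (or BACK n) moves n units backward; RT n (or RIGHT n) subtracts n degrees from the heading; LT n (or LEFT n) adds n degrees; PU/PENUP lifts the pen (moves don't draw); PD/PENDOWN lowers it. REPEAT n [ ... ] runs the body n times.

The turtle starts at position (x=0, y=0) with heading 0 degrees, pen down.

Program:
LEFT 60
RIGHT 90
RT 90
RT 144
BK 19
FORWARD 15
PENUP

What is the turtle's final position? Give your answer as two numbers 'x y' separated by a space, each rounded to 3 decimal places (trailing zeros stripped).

Answer: 0.418 -3.978

Derivation:
Executing turtle program step by step:
Start: pos=(0,0), heading=0, pen down
LT 60: heading 0 -> 60
RT 90: heading 60 -> 330
RT 90: heading 330 -> 240
RT 144: heading 240 -> 96
BK 19: (0,0) -> (1.986,-18.896) [heading=96, draw]
FD 15: (1.986,-18.896) -> (0.418,-3.978) [heading=96, draw]
PU: pen up
Final: pos=(0.418,-3.978), heading=96, 2 segment(s) drawn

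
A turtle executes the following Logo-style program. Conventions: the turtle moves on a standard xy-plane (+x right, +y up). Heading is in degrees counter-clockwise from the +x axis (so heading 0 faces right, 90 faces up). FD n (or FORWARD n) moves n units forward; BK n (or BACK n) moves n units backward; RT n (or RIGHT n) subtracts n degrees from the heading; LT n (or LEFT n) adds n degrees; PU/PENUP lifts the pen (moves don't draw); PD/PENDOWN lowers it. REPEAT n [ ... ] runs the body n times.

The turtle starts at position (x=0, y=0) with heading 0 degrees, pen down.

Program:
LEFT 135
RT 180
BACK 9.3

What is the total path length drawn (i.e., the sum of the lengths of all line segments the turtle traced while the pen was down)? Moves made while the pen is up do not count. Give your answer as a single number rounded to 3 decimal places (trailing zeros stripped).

Executing turtle program step by step:
Start: pos=(0,0), heading=0, pen down
LT 135: heading 0 -> 135
RT 180: heading 135 -> 315
BK 9.3: (0,0) -> (-6.576,6.576) [heading=315, draw]
Final: pos=(-6.576,6.576), heading=315, 1 segment(s) drawn

Segment lengths:
  seg 1: (0,0) -> (-6.576,6.576), length = 9.3
Total = 9.3

Answer: 9.3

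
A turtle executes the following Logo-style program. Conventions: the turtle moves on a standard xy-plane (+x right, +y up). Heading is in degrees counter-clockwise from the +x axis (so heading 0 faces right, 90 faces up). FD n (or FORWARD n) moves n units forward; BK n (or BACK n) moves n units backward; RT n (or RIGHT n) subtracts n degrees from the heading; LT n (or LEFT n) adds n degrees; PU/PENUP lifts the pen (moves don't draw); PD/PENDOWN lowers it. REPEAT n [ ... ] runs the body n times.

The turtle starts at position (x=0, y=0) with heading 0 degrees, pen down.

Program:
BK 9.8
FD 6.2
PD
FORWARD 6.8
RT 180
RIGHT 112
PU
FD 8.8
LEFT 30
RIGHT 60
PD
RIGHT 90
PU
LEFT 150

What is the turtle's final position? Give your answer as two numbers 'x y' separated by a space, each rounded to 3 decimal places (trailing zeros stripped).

Answer: 6.497 8.159

Derivation:
Executing turtle program step by step:
Start: pos=(0,0), heading=0, pen down
BK 9.8: (0,0) -> (-9.8,0) [heading=0, draw]
FD 6.2: (-9.8,0) -> (-3.6,0) [heading=0, draw]
PD: pen down
FD 6.8: (-3.6,0) -> (3.2,0) [heading=0, draw]
RT 180: heading 0 -> 180
RT 112: heading 180 -> 68
PU: pen up
FD 8.8: (3.2,0) -> (6.497,8.159) [heading=68, move]
LT 30: heading 68 -> 98
RT 60: heading 98 -> 38
PD: pen down
RT 90: heading 38 -> 308
PU: pen up
LT 150: heading 308 -> 98
Final: pos=(6.497,8.159), heading=98, 3 segment(s) drawn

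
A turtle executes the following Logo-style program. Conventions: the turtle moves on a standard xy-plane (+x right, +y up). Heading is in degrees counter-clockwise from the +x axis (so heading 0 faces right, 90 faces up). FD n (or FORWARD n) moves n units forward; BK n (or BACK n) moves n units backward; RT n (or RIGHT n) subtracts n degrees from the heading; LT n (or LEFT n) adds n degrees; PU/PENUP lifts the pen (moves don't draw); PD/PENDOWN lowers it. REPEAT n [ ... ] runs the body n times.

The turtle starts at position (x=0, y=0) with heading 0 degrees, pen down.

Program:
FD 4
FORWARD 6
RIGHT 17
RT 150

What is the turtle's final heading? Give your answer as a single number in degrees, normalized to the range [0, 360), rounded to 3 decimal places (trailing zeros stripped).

Executing turtle program step by step:
Start: pos=(0,0), heading=0, pen down
FD 4: (0,0) -> (4,0) [heading=0, draw]
FD 6: (4,0) -> (10,0) [heading=0, draw]
RT 17: heading 0 -> 343
RT 150: heading 343 -> 193
Final: pos=(10,0), heading=193, 2 segment(s) drawn

Answer: 193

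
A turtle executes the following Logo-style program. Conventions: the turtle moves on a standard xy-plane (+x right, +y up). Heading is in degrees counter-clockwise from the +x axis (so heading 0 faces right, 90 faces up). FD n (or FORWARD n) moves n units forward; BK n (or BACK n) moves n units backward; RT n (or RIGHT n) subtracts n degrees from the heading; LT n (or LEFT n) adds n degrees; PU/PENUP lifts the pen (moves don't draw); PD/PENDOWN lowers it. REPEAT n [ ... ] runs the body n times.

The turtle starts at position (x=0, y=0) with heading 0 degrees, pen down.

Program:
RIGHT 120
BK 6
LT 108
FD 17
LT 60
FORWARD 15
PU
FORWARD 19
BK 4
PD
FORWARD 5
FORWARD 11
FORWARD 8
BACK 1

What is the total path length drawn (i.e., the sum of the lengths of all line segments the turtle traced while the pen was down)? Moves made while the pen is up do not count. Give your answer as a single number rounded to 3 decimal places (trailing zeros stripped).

Executing turtle program step by step:
Start: pos=(0,0), heading=0, pen down
RT 120: heading 0 -> 240
BK 6: (0,0) -> (3,5.196) [heading=240, draw]
LT 108: heading 240 -> 348
FD 17: (3,5.196) -> (19.629,1.662) [heading=348, draw]
LT 60: heading 348 -> 48
FD 15: (19.629,1.662) -> (29.665,12.809) [heading=48, draw]
PU: pen up
FD 19: (29.665,12.809) -> (42.379,26.929) [heading=48, move]
BK 4: (42.379,26.929) -> (39.702,23.956) [heading=48, move]
PD: pen down
FD 5: (39.702,23.956) -> (43.048,27.672) [heading=48, draw]
FD 11: (43.048,27.672) -> (50.409,35.846) [heading=48, draw]
FD 8: (50.409,35.846) -> (55.762,41.791) [heading=48, draw]
BK 1: (55.762,41.791) -> (55.092,41.048) [heading=48, draw]
Final: pos=(55.092,41.048), heading=48, 7 segment(s) drawn

Segment lengths:
  seg 1: (0,0) -> (3,5.196), length = 6
  seg 2: (3,5.196) -> (19.629,1.662), length = 17
  seg 3: (19.629,1.662) -> (29.665,12.809), length = 15
  seg 4: (39.702,23.956) -> (43.048,27.672), length = 5
  seg 5: (43.048,27.672) -> (50.409,35.846), length = 11
  seg 6: (50.409,35.846) -> (55.762,41.791), length = 8
  seg 7: (55.762,41.791) -> (55.092,41.048), length = 1
Total = 63

Answer: 63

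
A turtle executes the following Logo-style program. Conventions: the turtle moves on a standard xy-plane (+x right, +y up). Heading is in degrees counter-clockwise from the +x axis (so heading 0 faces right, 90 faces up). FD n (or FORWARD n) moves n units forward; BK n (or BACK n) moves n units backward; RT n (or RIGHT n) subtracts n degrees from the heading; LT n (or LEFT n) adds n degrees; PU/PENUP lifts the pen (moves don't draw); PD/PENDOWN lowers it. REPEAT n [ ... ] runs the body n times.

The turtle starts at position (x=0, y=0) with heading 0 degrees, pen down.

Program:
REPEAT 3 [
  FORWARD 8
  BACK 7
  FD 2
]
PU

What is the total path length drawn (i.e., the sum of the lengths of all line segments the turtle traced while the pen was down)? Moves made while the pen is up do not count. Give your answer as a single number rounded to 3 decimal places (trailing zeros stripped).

Executing turtle program step by step:
Start: pos=(0,0), heading=0, pen down
REPEAT 3 [
  -- iteration 1/3 --
  FD 8: (0,0) -> (8,0) [heading=0, draw]
  BK 7: (8,0) -> (1,0) [heading=0, draw]
  FD 2: (1,0) -> (3,0) [heading=0, draw]
  -- iteration 2/3 --
  FD 8: (3,0) -> (11,0) [heading=0, draw]
  BK 7: (11,0) -> (4,0) [heading=0, draw]
  FD 2: (4,0) -> (6,0) [heading=0, draw]
  -- iteration 3/3 --
  FD 8: (6,0) -> (14,0) [heading=0, draw]
  BK 7: (14,0) -> (7,0) [heading=0, draw]
  FD 2: (7,0) -> (9,0) [heading=0, draw]
]
PU: pen up
Final: pos=(9,0), heading=0, 9 segment(s) drawn

Segment lengths:
  seg 1: (0,0) -> (8,0), length = 8
  seg 2: (8,0) -> (1,0), length = 7
  seg 3: (1,0) -> (3,0), length = 2
  seg 4: (3,0) -> (11,0), length = 8
  seg 5: (11,0) -> (4,0), length = 7
  seg 6: (4,0) -> (6,0), length = 2
  seg 7: (6,0) -> (14,0), length = 8
  seg 8: (14,0) -> (7,0), length = 7
  seg 9: (7,0) -> (9,0), length = 2
Total = 51

Answer: 51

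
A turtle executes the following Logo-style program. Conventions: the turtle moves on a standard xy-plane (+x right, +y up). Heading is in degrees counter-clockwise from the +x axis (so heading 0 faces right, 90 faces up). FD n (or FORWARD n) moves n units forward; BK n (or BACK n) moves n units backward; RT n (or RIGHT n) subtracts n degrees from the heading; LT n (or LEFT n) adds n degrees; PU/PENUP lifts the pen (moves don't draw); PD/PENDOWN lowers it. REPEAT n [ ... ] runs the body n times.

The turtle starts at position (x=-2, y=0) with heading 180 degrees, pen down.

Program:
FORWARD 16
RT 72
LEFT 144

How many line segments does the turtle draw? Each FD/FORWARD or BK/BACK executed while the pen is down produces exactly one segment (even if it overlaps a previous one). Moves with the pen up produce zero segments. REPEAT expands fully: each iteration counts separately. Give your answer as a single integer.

Executing turtle program step by step:
Start: pos=(-2,0), heading=180, pen down
FD 16: (-2,0) -> (-18,0) [heading=180, draw]
RT 72: heading 180 -> 108
LT 144: heading 108 -> 252
Final: pos=(-18,0), heading=252, 1 segment(s) drawn
Segments drawn: 1

Answer: 1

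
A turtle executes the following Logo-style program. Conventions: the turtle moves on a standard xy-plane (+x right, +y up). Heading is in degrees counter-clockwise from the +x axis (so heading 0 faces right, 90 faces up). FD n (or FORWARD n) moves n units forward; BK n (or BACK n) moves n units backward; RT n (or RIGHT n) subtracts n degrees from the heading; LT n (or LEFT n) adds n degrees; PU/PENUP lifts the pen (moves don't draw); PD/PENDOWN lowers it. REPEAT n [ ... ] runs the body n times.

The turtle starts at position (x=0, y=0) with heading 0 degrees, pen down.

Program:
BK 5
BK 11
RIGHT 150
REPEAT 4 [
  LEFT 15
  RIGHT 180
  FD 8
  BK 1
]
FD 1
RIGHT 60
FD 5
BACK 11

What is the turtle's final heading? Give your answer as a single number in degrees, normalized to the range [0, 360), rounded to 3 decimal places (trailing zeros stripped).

Executing turtle program step by step:
Start: pos=(0,0), heading=0, pen down
BK 5: (0,0) -> (-5,0) [heading=0, draw]
BK 11: (-5,0) -> (-16,0) [heading=0, draw]
RT 150: heading 0 -> 210
REPEAT 4 [
  -- iteration 1/4 --
  LT 15: heading 210 -> 225
  RT 180: heading 225 -> 45
  FD 8: (-16,0) -> (-10.343,5.657) [heading=45, draw]
  BK 1: (-10.343,5.657) -> (-11.05,4.95) [heading=45, draw]
  -- iteration 2/4 --
  LT 15: heading 45 -> 60
  RT 180: heading 60 -> 240
  FD 8: (-11.05,4.95) -> (-15.05,-1.978) [heading=240, draw]
  BK 1: (-15.05,-1.978) -> (-14.55,-1.112) [heading=240, draw]
  -- iteration 3/4 --
  LT 15: heading 240 -> 255
  RT 180: heading 255 -> 75
  FD 8: (-14.55,-1.112) -> (-12.48,6.615) [heading=75, draw]
  BK 1: (-12.48,6.615) -> (-12.739,5.649) [heading=75, draw]
  -- iteration 4/4 --
  LT 15: heading 75 -> 90
  RT 180: heading 90 -> 270
  FD 8: (-12.739,5.649) -> (-12.739,-2.351) [heading=270, draw]
  BK 1: (-12.739,-2.351) -> (-12.739,-1.351) [heading=270, draw]
]
FD 1: (-12.739,-1.351) -> (-12.739,-2.351) [heading=270, draw]
RT 60: heading 270 -> 210
FD 5: (-12.739,-2.351) -> (-17.069,-4.851) [heading=210, draw]
BK 11: (-17.069,-4.851) -> (-7.542,0.649) [heading=210, draw]
Final: pos=(-7.542,0.649), heading=210, 13 segment(s) drawn

Answer: 210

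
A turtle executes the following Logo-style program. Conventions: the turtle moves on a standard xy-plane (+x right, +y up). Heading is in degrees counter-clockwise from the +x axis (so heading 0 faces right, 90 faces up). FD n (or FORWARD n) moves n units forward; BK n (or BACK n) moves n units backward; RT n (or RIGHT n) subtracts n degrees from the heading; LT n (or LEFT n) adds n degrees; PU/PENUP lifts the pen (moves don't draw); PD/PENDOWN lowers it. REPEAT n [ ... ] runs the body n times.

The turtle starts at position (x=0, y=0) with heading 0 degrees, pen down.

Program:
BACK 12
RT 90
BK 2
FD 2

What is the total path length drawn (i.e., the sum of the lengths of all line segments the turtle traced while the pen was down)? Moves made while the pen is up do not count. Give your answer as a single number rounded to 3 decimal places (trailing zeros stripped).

Answer: 16

Derivation:
Executing turtle program step by step:
Start: pos=(0,0), heading=0, pen down
BK 12: (0,0) -> (-12,0) [heading=0, draw]
RT 90: heading 0 -> 270
BK 2: (-12,0) -> (-12,2) [heading=270, draw]
FD 2: (-12,2) -> (-12,0) [heading=270, draw]
Final: pos=(-12,0), heading=270, 3 segment(s) drawn

Segment lengths:
  seg 1: (0,0) -> (-12,0), length = 12
  seg 2: (-12,0) -> (-12,2), length = 2
  seg 3: (-12,2) -> (-12,0), length = 2
Total = 16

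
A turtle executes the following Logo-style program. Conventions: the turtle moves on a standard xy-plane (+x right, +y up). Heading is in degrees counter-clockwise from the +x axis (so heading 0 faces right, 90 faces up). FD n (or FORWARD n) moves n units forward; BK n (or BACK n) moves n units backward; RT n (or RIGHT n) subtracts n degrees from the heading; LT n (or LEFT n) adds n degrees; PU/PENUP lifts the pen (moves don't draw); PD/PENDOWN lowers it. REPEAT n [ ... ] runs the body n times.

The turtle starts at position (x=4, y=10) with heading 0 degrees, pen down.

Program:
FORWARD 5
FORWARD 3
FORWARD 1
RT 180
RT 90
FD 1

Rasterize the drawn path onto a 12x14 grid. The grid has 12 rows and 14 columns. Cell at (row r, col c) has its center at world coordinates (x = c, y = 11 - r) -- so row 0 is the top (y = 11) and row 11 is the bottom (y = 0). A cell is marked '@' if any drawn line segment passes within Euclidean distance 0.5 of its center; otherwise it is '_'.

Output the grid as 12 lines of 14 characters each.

Answer: _____________@
____@@@@@@@@@@
______________
______________
______________
______________
______________
______________
______________
______________
______________
______________

Derivation:
Segment 0: (4,10) -> (9,10)
Segment 1: (9,10) -> (12,10)
Segment 2: (12,10) -> (13,10)
Segment 3: (13,10) -> (13,11)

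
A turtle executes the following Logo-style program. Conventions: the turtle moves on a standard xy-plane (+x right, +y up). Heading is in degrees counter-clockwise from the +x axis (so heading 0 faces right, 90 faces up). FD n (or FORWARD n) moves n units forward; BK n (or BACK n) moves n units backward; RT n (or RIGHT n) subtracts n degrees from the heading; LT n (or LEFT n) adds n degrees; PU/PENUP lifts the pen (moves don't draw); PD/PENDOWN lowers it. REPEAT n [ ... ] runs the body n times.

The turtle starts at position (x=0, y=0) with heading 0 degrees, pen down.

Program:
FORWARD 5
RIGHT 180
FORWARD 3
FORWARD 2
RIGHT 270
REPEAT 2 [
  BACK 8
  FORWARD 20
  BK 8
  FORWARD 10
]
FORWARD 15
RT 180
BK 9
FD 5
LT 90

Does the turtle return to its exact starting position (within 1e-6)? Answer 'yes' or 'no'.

Executing turtle program step by step:
Start: pos=(0,0), heading=0, pen down
FD 5: (0,0) -> (5,0) [heading=0, draw]
RT 180: heading 0 -> 180
FD 3: (5,0) -> (2,0) [heading=180, draw]
FD 2: (2,0) -> (0,0) [heading=180, draw]
RT 270: heading 180 -> 270
REPEAT 2 [
  -- iteration 1/2 --
  BK 8: (0,0) -> (0,8) [heading=270, draw]
  FD 20: (0,8) -> (0,-12) [heading=270, draw]
  BK 8: (0,-12) -> (0,-4) [heading=270, draw]
  FD 10: (0,-4) -> (0,-14) [heading=270, draw]
  -- iteration 2/2 --
  BK 8: (0,-14) -> (0,-6) [heading=270, draw]
  FD 20: (0,-6) -> (0,-26) [heading=270, draw]
  BK 8: (0,-26) -> (0,-18) [heading=270, draw]
  FD 10: (0,-18) -> (0,-28) [heading=270, draw]
]
FD 15: (0,-28) -> (0,-43) [heading=270, draw]
RT 180: heading 270 -> 90
BK 9: (0,-43) -> (0,-52) [heading=90, draw]
FD 5: (0,-52) -> (0,-47) [heading=90, draw]
LT 90: heading 90 -> 180
Final: pos=(0,-47), heading=180, 14 segment(s) drawn

Start position: (0, 0)
Final position: (0, -47)
Distance = 47; >= 1e-6 -> NOT closed

Answer: no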